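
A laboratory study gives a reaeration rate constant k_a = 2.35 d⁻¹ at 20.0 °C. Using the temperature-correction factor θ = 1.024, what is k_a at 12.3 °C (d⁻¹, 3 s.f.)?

k_a(T₂) = k_a(T₁) · θ^(T₂−T₁) = 2.35 × 1.024^(12.3−20.0)
= 2.35 × 1.024^-7.70 = 2.35 × 0.8331 = 1.958 d⁻¹.

k_a ≈ 1.96 d⁻¹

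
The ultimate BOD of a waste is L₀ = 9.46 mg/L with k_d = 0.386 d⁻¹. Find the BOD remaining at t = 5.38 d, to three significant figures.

L_t = L₀ e^(−k_d t) = 9.46 × e^(−0.386×5.38) = 9.46 × 0.1253 = 1.186 mg/L.

L ≈ 1.19 mg/L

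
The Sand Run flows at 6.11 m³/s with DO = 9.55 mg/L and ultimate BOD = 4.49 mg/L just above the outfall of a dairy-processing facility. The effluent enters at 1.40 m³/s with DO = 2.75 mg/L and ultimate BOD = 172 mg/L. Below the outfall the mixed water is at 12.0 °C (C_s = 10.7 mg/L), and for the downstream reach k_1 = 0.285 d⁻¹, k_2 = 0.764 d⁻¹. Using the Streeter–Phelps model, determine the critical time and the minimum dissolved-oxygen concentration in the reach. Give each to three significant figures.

Mixed DO = (6.11×9.55 + 1.40×2.75)/(6.11+1.40) = 62.20/7.510 = 8.282 mg/L.
Mixed L₀ = (6.11×4.49 + 1.40×172)/(7.510) = 268.2/7.510 = 35.72 mg/L.
Initial deficit D₀ = C_s − DO₀ = 10.7 − 8.282 = 2.418 mg/L.
t_c = (1/0.4790) ln[(0.764/0.285)(1 − 2.418×0.4790/(0.285×35.72))] = 2.088 × ln(2.376) = 1.806 d.
D_c = (0.285/0.764) × 35.72 × e^(−0.285×1.806) = 0.3730 × 35.72 × 0.5976 = 7.962 mg/L.
Minimum DO = 10.7 − 7.962 = 2.738 mg/L.

t_c ≈ 1.81 d; minimum DO ≈ 2.74 mg/L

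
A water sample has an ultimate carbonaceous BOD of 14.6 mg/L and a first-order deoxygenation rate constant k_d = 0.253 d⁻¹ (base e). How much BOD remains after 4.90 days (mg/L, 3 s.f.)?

L ≈ 4.23 mg/L

L_t = L₀ e^(−k_d t) = 14.6 × e^(−0.253×4.90) = 14.6 × 0.2895 = 4.226 mg/L.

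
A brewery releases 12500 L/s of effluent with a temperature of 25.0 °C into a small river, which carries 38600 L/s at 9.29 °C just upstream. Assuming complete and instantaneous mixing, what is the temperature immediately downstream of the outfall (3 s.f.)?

Flow-weighted mixing: C = (Q_r C_r + Q_w C_w)/(Q_r + Q_w)
= (38600×9.29 + 12500×25.0)/(38600 + 12500) = 671100/51100 = 13.13 °C.

13.1 °C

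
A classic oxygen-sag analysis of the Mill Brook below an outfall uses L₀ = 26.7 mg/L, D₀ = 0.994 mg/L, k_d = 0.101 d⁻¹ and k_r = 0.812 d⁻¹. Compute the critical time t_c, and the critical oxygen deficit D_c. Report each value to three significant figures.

t_c ≈ 2.50 d; D_c ≈ 2.58 mg/L

t_c = [1/(k_r−k_d)] ln[(k_r/k_d)(1 − D₀(k_r−k_d)/(k_d L₀))]
= [1/(0.812−0.101)] ln[(0.812/0.101)(1 − 0.994×0.7110/(0.101×26.7))]
= (1/0.7110) ln[8.040 × 0.7379] = 1.406 × ln(5.933) = 1.406 × 1.780 = 2.504 d.
D_c = (k_d/k_r) L₀ e^(−k_d t_c) = (0.101/0.812) × 26.7 × e^(−0.101×2.504) = 0.1244 × 26.7 × 0.7765 = 2.579 mg/L.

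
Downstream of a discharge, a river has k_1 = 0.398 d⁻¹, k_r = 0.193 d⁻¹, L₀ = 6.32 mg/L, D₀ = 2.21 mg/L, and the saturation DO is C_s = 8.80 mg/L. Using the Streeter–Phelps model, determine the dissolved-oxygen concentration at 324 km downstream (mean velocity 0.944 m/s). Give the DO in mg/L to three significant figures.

Travel time t = x/v = 324 km / (0.944 m/s) = 324000 m / 0.944 m/s = 343200 s = 3.972 d.
k_1 L₀/(k_r−k_1) = 0.398×6.32/(0.193−0.398) = 2.515/-0.2050 = -12.27 mg/L.
e^(−k_1 t) = e^(−0.398×3.972) = 0.2058; e^(−k_r t) = e^(−0.193×3.972) = 0.4646.
D = -12.27 × (0.2058 − 0.4646) + 2.21 × 0.4646 = 3.175 + 1.027 = 4.202 mg/L.
DO = C_s − D = 8.80 − 4.202 = 4.598 mg/L.

DO ≈ 4.60 mg/L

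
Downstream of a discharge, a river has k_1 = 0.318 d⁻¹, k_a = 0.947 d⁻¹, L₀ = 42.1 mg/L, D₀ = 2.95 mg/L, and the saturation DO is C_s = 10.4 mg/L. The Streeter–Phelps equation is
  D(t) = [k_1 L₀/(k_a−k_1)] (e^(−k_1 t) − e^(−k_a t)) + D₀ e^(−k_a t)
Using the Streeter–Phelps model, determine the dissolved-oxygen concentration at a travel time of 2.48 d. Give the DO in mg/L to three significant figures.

k_1 L₀/(k_a−k_1) = 0.318×42.1/(0.947−0.318) = 13.39/0.6290 = 21.28 mg/L.
e^(−k_1 t) = e^(−0.318×2.480) = 0.4545; e^(−k_a t) = e^(−0.947×2.480) = 0.09551.
D = 21.28 × (0.4545 − 0.09551) + 2.95 × 0.09551 = 7.640 + 0.2817 = 7.922 mg/L.
DO = C_s − D = 10.4 − 7.922 = 2.478 mg/L.

DO ≈ 2.48 mg/L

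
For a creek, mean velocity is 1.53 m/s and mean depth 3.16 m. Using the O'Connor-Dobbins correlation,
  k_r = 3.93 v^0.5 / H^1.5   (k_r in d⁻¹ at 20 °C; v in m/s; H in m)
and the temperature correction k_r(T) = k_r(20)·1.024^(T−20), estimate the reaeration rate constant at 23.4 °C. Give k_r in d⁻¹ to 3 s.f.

k_r(20) = 3.93 × 1.53^0.5 / 3.16^1.5 = 3.93 × 1.237 / 5.617 = 0.8654 d⁻¹.
k_r(23.4) = 0.8654 × 1.024^(23.4−20) = 0.8654 × 1.084 = 0.9381 d⁻¹.

k_r ≈ 0.938 d⁻¹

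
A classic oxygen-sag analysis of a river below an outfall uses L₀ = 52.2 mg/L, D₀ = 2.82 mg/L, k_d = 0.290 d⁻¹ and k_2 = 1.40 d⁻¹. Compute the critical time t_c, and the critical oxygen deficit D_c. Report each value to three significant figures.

t_c ≈ 1.21 d; D_c ≈ 7.61 mg/L

With k_2/k_d = 4.828 and 1 − D₀(k_2−k_d)/(k_d L₀) = 0.7932,
t_c = ln(4.828 × 0.7932) / (1.40 − 0.290) = ln(3.829) / 1.110 = 1.343/1.110 = 1.210 d.
D_c = (k_d/k_2) L₀ e^(−k_d t_c) = (0.290/1.40) × 52.2 × e^(−0.290×1.210) = 0.2071 × 52.2 × 0.7041 = 7.614 mg/L.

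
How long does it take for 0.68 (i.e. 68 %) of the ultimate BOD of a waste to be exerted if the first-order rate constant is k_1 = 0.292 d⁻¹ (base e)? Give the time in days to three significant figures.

t ≈ 3.90 d

y/L₀ = 1 − e^(−k_1 t) = 0.68 ⇒ e^(−k_1 t) = 0.320
t = −ln(0.320) / 0.292 = 1.139 / 0.292 = 3.902 d.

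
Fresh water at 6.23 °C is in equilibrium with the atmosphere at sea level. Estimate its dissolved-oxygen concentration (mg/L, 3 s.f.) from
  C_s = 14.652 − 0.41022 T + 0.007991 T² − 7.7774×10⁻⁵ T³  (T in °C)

C_s ≈ 12.4 mg/L

C_s = 14.652 − 0.41022×6.23 + 0.007991×6.23² − 7.7774×10⁻⁵×6.23³ = 12.39 mg/L.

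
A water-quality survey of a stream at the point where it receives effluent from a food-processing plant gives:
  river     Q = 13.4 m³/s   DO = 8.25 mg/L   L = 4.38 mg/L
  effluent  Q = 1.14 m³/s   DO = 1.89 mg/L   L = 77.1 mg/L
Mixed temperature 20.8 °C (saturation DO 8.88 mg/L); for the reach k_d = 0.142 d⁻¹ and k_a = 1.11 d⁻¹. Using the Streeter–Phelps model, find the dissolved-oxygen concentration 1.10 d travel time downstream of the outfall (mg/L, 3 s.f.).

DO ≈ 7.72 mg/L

Mixed DO = (13.4×8.25 + 1.14×1.89)/(13.4+1.14) = 112.7/14.54 = 7.751 mg/L.
Mixed L₀ = (13.4×4.38 + 1.14×77.1)/(14.54) = 146.6/14.54 = 10.08 mg/L.
Initial deficit D₀ = C_s − DO₀ = 8.88 − 7.751 = 1.129 mg/L.
D(1.10) = [0.142×10.08/(1.11−0.142)](e^(−0.142×1.10) − e^(−1.11×1.10)) + 1.129 e^(−1.11×1.10)
= 1.479 × (0.8554 − 0.2949) + 1.129 × 0.2949 = 1.162 mg/L.
DO = 8.88 − 1.162 = 7.718 mg/L.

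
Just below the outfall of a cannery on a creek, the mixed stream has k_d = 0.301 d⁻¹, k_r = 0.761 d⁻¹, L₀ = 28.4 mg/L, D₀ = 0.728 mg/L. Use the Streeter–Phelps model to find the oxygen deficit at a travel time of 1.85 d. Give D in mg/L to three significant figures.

D ≈ 6.28 mg/L

k_d L₀/(k_r−k_d) = 0.301×28.4/(0.761−0.301) = 8.548/0.4600 = 18.58 mg/L.
e^(−k_d t) = e^(−0.301×1.850) = 0.5730; e^(−k_r t) = e^(−0.761×1.850) = 0.2447.
D = 18.58 × (0.5730 − 0.2447) + 0.728 × 0.2447 = 6.102 + 0.1781 = 6.280 mg/L.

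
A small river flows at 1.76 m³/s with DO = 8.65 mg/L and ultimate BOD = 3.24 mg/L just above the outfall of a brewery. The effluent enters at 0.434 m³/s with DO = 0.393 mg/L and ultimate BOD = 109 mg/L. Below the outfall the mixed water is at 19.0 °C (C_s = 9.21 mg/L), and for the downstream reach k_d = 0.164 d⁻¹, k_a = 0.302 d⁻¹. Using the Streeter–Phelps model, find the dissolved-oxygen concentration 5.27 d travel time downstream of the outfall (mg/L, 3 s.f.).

DO ≈ 2.51 mg/L

Mixed DO = (1.76×8.65 + 0.434×0.393)/(1.76+0.434) = 15.39/2.194 = 7.017 mg/L.
Mixed L₀ = (1.76×3.24 + 0.434×109)/(2.194) = 53.01/2.194 = 24.16 mg/L.
Initial deficit D₀ = C_s − DO₀ = 9.21 − 7.017 = 2.193 mg/L.
D(5.27) = [0.164×24.16/(0.302−0.164)](e^(−0.164×5.27) − e^(−0.302×5.27)) + 2.193 e^(−0.302×5.27)
= 28.71 × (0.4214 − 0.2036) + 2.193 × 0.2036 = 6.699 mg/L.
DO = 9.21 − 6.699 = 2.511 mg/L.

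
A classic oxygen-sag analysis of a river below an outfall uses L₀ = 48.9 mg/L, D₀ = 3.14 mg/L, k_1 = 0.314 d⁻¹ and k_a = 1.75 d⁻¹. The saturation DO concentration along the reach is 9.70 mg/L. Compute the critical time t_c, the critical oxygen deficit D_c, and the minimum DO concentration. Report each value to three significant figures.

At the critical point dD/dt = 0, so k_1 L₀ e^(−k_1 t) = k_a D. Substituting D(t) from the Streeter–Phelps equation and solving for t gives
t_c = ln[(k_a/k_1)(1 − D₀(k_a−k_1)/(k_1 L₀))] / (k_a−k_1).
Here k_a−k_1 = 1.436 d⁻¹ and 1 − D₀(k_a−k_1)/(k_1 L₀) = 1 − 3.14×1.436/(0.314×48.9) = 0.7063, so
t_c = ln(5.573 × 0.7063) / 1.436 = 1.370 / 1.436 = 0.9543 d.
D_c = (k_1/k_a) L₀ e^(−k_1 t_c) = (0.314/1.75) × 48.9 × e^(−0.314×0.9543) = 0.1794 × 48.9 × 0.7411 = 6.502 mg/L.
Minimum DO = C_s − D_c = 9.70 − 6.502 = 3.198 mg/L.

t_c ≈ 0.954 d; D_c ≈ 6.50 mg/L; min DO ≈ 3.20 mg/L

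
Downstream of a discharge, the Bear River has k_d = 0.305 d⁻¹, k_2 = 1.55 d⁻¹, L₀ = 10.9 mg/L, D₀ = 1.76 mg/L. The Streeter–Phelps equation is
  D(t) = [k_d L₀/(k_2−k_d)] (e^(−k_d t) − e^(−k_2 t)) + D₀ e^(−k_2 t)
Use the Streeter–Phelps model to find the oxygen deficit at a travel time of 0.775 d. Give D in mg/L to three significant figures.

D ≈ 1.83 mg/L

k_d L₀/(k_2−k_d) = 0.305×10.9/(1.55−0.305) = 3.325/1.245 = 2.670 mg/L.
e^(−k_d t) = e^(−0.305×0.7750) = 0.7895; e^(−k_2 t) = e^(−1.55×0.7750) = 0.3008.
D = 2.670 × (0.7895 − 0.3008) + 1.76 × 0.3008 = 1.305 + 0.5294 = 1.834 mg/L.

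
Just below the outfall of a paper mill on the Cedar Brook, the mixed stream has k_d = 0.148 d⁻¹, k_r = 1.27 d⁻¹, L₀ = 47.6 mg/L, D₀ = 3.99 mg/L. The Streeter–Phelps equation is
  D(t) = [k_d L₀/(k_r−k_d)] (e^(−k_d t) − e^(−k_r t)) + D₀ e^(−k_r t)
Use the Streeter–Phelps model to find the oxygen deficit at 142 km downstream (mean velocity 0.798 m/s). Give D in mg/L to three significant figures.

Travel time t = x/v = 142 km / (0.798 m/s) = 142000 m / 0.798 m/s = 177900 s = 2.060 d.
k_d L₀/(k_r−k_d) = 0.148×47.6/(1.27−0.148) = 7.045/1.122 = 6.279 mg/L.
e^(−k_d t) = e^(−0.148×2.060) = 0.7373; e^(−k_r t) = e^(−1.27×2.060) = 0.07312.
D = 6.279 × (0.7373 − 0.07312) + 3.99 × 0.07312 = 4.170 + 0.2918 = 4.462 mg/L.

D ≈ 4.46 mg/L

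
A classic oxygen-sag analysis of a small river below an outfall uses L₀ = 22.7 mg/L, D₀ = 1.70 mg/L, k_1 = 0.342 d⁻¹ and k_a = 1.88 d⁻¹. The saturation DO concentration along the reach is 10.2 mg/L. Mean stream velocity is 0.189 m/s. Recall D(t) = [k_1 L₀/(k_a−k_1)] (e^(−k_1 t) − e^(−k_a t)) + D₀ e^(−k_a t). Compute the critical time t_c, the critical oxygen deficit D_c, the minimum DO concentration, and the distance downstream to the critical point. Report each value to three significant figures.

At the critical point dD/dt = 0, so k_1 L₀ e^(−k_1 t) = k_a D. Substituting D(t) from the Streeter–Phelps equation and solving for t gives
t_c = ln[(k_a/k_1)(1 − D₀(k_a−k_1)/(k_1 L₀))] / (k_a−k_1).
Here k_a−k_1 = 1.538 d⁻¹ and 1 − D₀(k_a−k_1)/(k_1 L₀) = 1 − 1.70×1.538/(0.342×22.7) = 0.6632, so
t_c = ln(5.497 × 0.6632) / 1.538 = 1.294 / 1.538 = 0.8411 d.
L(t_c) = L₀ e^(−k_1 t_c) = 22.7 × 0.7500 = 17.03 mg/L, and at the critical point k_a D_c = k_1 L, so D_c = (0.342/1.88) × 17.03 = 3.097 mg/L.
Minimum DO = C_s − D_c = 10.2 − 3.097 = 7.103 mg/L.
x_c = v t_c = 0.189 m/s × 0.8411 d × 86400 s/d = 13730 m ≈ 13.7 km.

t_c ≈ 0.841 d; D_c ≈ 3.10 mg/L; min DO ≈ 7.10 mg/L; x_c ≈ 13.7 km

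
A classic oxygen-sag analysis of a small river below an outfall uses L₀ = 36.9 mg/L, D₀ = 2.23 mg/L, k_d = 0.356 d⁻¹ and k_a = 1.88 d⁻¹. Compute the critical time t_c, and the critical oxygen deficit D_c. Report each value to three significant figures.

t_c = [1/(k_a−k_d)] ln[(k_a/k_d)(1 − D₀(k_a−k_d)/(k_d L₀))]
= [1/(1.88−0.356)] ln[(1.88/0.356)(1 − 2.23×1.524/(0.356×36.9))]
= (1/1.524) ln[5.281 × 0.7413] = 0.6562 × ln(3.915) = 0.6562 × 1.365 = 0.8955 d.
D_c = (k_d/k_a) L₀ e^(−k_d t_c) = (0.356/1.88) × 36.9 × e^(−0.356×0.8955) = 0.1894 × 36.9 × 0.7270 = 5.080 mg/L.

t_c ≈ 0.895 d; D_c ≈ 5.08 mg/L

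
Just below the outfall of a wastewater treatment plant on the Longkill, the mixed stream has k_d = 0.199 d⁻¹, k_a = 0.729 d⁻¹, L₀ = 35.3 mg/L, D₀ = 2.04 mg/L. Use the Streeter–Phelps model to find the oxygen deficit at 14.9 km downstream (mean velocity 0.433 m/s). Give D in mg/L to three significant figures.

D ≈ 3.86 mg/L

Travel time t = x/v = 14.9 km / (0.433 m/s) = 14900 m / 0.433 m/s = 34410 s = 0.3983 d.
k_d L₀/(k_a−k_d) = 0.199×35.3/(0.729−0.199) = 7.025/0.5300 = 13.25 mg/L.
e^(−k_d t) = e^(−0.199×0.3983) = 0.9238; e^(−k_a t) = e^(−0.729×0.3983) = 0.7480.
D = 13.25 × (0.9238 − 0.7480) + 2.04 × 0.7480 = 2.330 + 1.526 = 3.856 mg/L.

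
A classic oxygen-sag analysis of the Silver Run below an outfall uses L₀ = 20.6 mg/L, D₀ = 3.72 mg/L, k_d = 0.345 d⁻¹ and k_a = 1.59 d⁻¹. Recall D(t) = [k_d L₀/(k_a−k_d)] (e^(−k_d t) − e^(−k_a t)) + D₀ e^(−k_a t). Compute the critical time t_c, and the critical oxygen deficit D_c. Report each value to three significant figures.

t_c ≈ 0.380 d; D_c ≈ 3.92 mg/L

With k_a/k_d = 4.609 and 1 − D₀(k_a−k_d)/(k_d L₀) = 0.3483,
t_c = ln(4.609 × 0.3483) / (1.59 − 0.345) = ln(1.605) / 1.245 = 0.4733/1.245 = 0.3802 d.
L(t_c) = L₀ e^(−k_d t_c) = 20.6 × 0.8771 = 18.07 mg/L, and at the critical point k_a D_c = k_d L, so D_c = (0.345/1.59) × 18.07 = 3.920 mg/L.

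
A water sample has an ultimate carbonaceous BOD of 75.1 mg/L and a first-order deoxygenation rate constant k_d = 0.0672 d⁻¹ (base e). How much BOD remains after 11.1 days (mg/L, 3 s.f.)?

L_t = L₀ e^(−k_d t) = 75.1 × e^(−0.0672×11.1) = 75.1 × 0.4743 = 35.62 mg/L.

L ≈ 35.6 mg/L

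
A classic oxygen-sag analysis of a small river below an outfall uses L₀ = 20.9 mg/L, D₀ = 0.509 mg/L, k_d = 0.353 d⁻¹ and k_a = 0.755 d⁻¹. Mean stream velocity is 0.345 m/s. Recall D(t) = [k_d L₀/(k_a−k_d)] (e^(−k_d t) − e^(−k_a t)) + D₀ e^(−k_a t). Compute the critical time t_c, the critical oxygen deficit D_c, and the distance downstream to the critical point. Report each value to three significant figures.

t_c = [1/(k_a−k_d)] ln[(k_a/k_d)(1 − D₀(k_a−k_d)/(k_d L₀))]
= [1/(0.755−0.353)] ln[(0.755/0.353)(1 − 0.509×0.4020/(0.353×20.9))]
= (1/0.4020) ln[2.139 × 0.9723] = 2.488 × ln(2.079) = 2.488 × 0.7321 = 1.821 d.
L(t_c) = L₀ e^(−k_d t_c) = 20.9 × 0.5258 = 10.99 mg/L, and at the critical point k_a D_c = k_d L, so D_c = (0.353/0.755) × 10.99 = 5.138 mg/L.
x_c = v t_c = 0.345 m/s × 1.821 d × 86400 s/d = 54290 m ≈ 54.3 km.

t_c ≈ 1.82 d; D_c ≈ 5.14 mg/L; x_c ≈ 54.3 km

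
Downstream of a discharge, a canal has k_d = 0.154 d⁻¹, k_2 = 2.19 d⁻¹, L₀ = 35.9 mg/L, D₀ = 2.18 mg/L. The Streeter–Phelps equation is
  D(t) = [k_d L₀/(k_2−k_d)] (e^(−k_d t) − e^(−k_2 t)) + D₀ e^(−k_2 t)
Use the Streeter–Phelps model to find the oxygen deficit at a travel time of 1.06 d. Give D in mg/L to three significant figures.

k_d L₀/(k_2−k_d) = 0.154×35.9/(2.19−0.154) = 5.529/2.036 = 2.715 mg/L.
e^(−k_d t) = e^(−0.154×1.060) = 0.8494; e^(−k_2 t) = e^(−2.19×1.060) = 0.09814.
D = 2.715 × (0.8494 − 0.09814) + 2.18 × 0.09814 = 2.040 + 0.2139 = 2.254 mg/L.

D ≈ 2.25 mg/L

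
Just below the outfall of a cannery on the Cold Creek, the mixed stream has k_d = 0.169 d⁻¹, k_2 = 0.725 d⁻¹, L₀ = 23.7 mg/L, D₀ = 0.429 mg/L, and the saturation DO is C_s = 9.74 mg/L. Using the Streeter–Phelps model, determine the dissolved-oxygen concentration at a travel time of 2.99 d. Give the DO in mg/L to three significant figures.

DO ≈ 6.17 mg/L

k_d L₀/(k_2−k_d) = 0.169×23.7/(0.725−0.169) = 4.005/0.5560 = 7.204 mg/L.
e^(−k_d t) = e^(−0.169×2.990) = 0.6033; e^(−k_2 t) = e^(−0.725×2.990) = 0.1144.
D = 7.204 × (0.6033 − 0.1144) + 0.429 × 0.1144 = 3.522 + 0.04909 = 3.571 mg/L.
DO = C_s − D = 9.74 − 3.571 = 6.169 mg/L.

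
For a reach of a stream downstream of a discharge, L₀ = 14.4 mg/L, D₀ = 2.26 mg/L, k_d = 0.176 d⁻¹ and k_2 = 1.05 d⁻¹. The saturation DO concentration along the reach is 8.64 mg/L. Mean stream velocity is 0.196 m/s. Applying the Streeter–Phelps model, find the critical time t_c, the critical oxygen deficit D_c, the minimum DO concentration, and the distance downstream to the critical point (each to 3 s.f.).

With k_2/k_d = 5.966 and 1 − D₀(k_2−k_d)/(k_d L₀) = 0.2206,
t_c = ln(5.966 × 0.2206) / (1.05 − 0.176) = ln(1.316) / 0.8740 = 0.2748/0.8740 = 0.3144 d.
D_c = (k_d/k_2) L₀ e^(−k_d t_c) = (0.176/1.05) × 14.4 × e^(−0.176×0.3144) = 0.1676 × 14.4 × 0.9462 = 2.284 mg/L.
Minimum DO = C_s − D_c = 8.64 − 2.284 = 6.356 mg/L.
x_c = v t_c = 0.196 m/s × 0.3144 d × 86400 s/d = 5324 m ≈ 5.32 km.

t_c ≈ 0.314 d; D_c ≈ 2.28 mg/L; min DO ≈ 6.36 mg/L; x_c ≈ 5.32 km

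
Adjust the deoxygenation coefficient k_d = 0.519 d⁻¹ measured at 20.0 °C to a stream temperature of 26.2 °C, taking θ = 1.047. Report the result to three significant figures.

k_d ≈ 0.690 d⁻¹

k_d(T₂) = k_d(T₁) · θ^(T₂−T₁) = 0.519 × 1.047^(26.2−20.0)
= 0.519 × 1.047^6.20 = 0.519 × 1.329 = 0.6900 d⁻¹.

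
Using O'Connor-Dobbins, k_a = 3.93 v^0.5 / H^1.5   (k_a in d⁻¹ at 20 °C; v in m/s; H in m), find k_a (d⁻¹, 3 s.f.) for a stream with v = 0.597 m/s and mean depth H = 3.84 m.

k_a = 3.93 × 0.597^0.5 / 3.84^1.5 = 3.93 × 0.7727 / 7.525 = 0.4035 d⁻¹.

k_a ≈ 0.404 d⁻¹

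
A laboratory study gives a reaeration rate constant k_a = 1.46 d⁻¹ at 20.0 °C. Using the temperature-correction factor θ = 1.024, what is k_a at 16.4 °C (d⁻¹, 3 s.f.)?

k_a(T₂) = k_a(T₁) · θ^(T₂−T₁) = 1.46 × 1.024^(16.4−20.0)
= 1.46 × 1.024^-3.60 = 1.46 × 0.9182 = 1.341 d⁻¹.

k_a ≈ 1.34 d⁻¹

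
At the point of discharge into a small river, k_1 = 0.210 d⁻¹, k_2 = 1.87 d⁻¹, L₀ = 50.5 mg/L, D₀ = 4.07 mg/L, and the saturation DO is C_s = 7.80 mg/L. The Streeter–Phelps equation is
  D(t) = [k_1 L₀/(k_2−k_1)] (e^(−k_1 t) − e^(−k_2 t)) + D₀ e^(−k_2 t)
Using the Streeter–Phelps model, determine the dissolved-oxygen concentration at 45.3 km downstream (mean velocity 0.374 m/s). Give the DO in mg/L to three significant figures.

Travel time t = x/v = 45.3 km / (0.374 m/s) = 45300 m / 0.374 m/s = 121100 s = 1.402 d.
k_1 L₀/(k_2−k_1) = 0.210×50.5/(1.87−0.210) = 10.61/1.660 = 6.389 mg/L.
e^(−k_1 t) = e^(−0.210×1.402) = 0.7450; e^(−k_2 t) = e^(−1.87×1.402) = 0.07269.
D = 6.389 × (0.7450 − 0.07269) + 4.07 × 0.07269 = 4.295 + 0.2959 = 4.591 mg/L.
DO = C_s − D = 7.80 − 4.591 = 3.209 mg/L.

DO ≈ 3.21 mg/L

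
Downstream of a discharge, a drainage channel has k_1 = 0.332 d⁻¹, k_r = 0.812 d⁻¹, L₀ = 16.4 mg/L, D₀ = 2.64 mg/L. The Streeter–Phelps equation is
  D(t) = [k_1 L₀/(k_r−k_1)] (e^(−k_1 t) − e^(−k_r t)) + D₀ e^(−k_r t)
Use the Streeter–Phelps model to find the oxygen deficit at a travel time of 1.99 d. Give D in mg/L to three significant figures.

D ≈ 4.13 mg/L

k_1 L₀/(k_r−k_1) = 0.332×16.4/(0.812−0.332) = 5.445/0.4800 = 11.34 mg/L.
e^(−k_1 t) = e^(−0.332×1.990) = 0.5165; e^(−k_r t) = e^(−0.812×1.990) = 0.1987.
D = 11.34 × (0.5165 − 0.1987) + 2.64 × 0.1987 = 3.605 + 0.5246 = 4.129 mg/L.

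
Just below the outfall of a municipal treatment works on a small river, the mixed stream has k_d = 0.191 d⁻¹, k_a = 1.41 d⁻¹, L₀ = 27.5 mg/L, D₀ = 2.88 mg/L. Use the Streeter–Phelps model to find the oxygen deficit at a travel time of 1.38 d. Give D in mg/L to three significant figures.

D ≈ 3.11 mg/L

k_d L₀/(k_a−k_d) = 0.191×27.5/(1.41−0.191) = 5.253/1.219 = 4.309 mg/L.
e^(−k_d t) = e^(−0.191×1.380) = 0.7683; e^(−k_a t) = e^(−1.41×1.380) = 0.1429.
D = 4.309 × (0.7683 − 0.1429) + 2.88 × 0.1429 = 2.695 + 0.4115 = 3.106 mg/L.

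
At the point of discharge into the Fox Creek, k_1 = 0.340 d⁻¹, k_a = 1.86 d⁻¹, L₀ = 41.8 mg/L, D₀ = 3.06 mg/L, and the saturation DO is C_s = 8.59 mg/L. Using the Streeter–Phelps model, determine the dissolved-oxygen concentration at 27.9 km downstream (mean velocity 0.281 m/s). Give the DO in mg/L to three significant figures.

DO ≈ 3.01 mg/L

Travel time t = x/v = 27.9 km / (0.281 m/s) = 27900 m / 0.281 m/s = 99290 s = 1.149 d.
k_1 L₀/(k_a−k_1) = 0.340×41.8/(1.86−0.340) = 14.21/1.520 = 9.350 mg/L.
e^(−k_1 t) = e^(−0.340×1.149) = 0.6766; e^(−k_a t) = e^(−1.86×1.149) = 0.1180.
D = 9.350 × (0.6766 − 0.1180) + 3.06 × 0.1180 = 5.223 + 0.3609 = 5.584 mg/L.
DO = C_s − D = 8.59 − 5.584 = 3.006 mg/L.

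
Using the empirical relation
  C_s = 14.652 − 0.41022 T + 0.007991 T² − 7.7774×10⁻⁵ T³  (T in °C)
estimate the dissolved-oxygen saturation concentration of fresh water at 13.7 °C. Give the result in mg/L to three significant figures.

C_s ≈ 10.3 mg/L

C_s = 14.652 − 0.41022×13.7 + 0.007991×13.7² − 7.7774×10⁻⁵×13.7³ = 10.33 mg/L.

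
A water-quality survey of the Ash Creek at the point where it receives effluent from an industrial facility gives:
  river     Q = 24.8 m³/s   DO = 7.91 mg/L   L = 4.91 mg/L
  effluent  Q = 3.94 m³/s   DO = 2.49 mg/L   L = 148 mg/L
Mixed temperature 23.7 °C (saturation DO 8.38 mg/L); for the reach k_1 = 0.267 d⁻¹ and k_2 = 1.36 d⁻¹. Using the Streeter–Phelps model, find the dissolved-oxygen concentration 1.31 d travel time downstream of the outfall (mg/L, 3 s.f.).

DO ≈ 4.96 mg/L

Mixed DO = (24.8×7.91 + 3.94×2.49)/(24.8+3.94) = 206.0/28.74 = 7.167 mg/L.
Mixed L₀ = (24.8×4.91 + 3.94×148)/(28.74) = 704.9/28.74 = 24.53 mg/L.
Initial deficit D₀ = C_s − DO₀ = 8.38 − 7.167 = 1.213 mg/L.
D(1.31) = [0.267×24.53/(1.36−0.267)](e^(−0.267×1.31) − e^(−1.36×1.31)) + 1.213 e^(−1.36×1.31)
= 5.991 × (0.7049 − 0.1684) + 1.213 × 0.1684 = 3.418 mg/L.
DO = 8.38 − 3.418 = 4.962 mg/L.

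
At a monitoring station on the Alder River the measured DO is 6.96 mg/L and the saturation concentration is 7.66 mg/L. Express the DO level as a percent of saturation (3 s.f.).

90.9 % saturation

% saturation = C/C_s × 100 = 6.96/7.66 × 100 = 90.9 %.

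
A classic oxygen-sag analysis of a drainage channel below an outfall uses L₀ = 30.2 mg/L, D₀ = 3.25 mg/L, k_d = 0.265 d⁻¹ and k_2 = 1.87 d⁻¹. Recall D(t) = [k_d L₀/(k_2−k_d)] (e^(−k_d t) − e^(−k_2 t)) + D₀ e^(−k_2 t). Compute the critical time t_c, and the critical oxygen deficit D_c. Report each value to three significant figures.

t_c = [1/(k_2−k_d)] ln[(k_2/k_d)(1 − D₀(k_2−k_d)/(k_d L₀))]
= [1/(1.87−0.265)] ln[(1.87/0.265)(1 − 3.25×1.605/(0.265×30.2))]
= (1/1.605) ln[7.057 × 0.3482] = 0.6231 × ln(2.457) = 0.6231 × 0.8990 = 0.5601 d.
L(t_c) = L₀ e^(−k_d t_c) = 30.2 × 0.8621 = 26.03 mg/L, and at the critical point k_2 D_c = k_d L, so D_c = (0.265/1.87) × 26.03 = 3.689 mg/L.

t_c ≈ 0.560 d; D_c ≈ 3.69 mg/L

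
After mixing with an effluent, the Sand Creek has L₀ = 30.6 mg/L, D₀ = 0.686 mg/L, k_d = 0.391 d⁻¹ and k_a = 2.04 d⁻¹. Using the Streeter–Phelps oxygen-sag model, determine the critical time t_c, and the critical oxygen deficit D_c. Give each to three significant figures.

t_c ≈ 0.942 d; D_c ≈ 4.06 mg/L

At the critical point dD/dt = 0, so k_d L₀ e^(−k_d t) = k_a D. Substituting D(t) from the Streeter–Phelps equation and solving for t gives
t_c = ln[(k_a/k_d)(1 − D₀(k_a−k_d)/(k_d L₀))] / (k_a−k_d).
Here k_a−k_d = 1.649 d⁻¹ and 1 − D₀(k_a−k_d)/(k_d L₀) = 1 − 0.686×1.649/(0.391×30.6) = 0.9055, so
t_c = ln(5.217 × 0.9055) / 1.649 = 1.553 / 1.649 = 0.9416 d.
L(t_c) = L₀ e^(−k_d t_c) = 30.6 × 0.6920 = 21.18 mg/L, and at the critical point k_a D_c = k_d L, so D_c = (0.391/2.04) × 21.18 = 4.059 mg/L.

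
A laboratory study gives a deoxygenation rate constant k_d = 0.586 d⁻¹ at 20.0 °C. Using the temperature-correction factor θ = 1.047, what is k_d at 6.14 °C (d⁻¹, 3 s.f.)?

k_d ≈ 0.310 d⁻¹

k_d(T₂) = k_d(T₁) · θ^(T₂−T₁) = 0.586 × 1.047^(6.14−20.0)
= 0.586 × 1.047^-13.9 = 0.586 × 0.5291 = 0.3101 d⁻¹.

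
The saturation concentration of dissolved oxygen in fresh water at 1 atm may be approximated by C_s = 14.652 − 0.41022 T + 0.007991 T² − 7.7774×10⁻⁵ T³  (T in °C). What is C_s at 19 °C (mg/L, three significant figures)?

C_s = 14.652 − 0.41022×19 + 0.007991×19² − 7.7774×10⁻⁵×19³ = 9.209 mg/L.

C_s ≈ 9.21 mg/L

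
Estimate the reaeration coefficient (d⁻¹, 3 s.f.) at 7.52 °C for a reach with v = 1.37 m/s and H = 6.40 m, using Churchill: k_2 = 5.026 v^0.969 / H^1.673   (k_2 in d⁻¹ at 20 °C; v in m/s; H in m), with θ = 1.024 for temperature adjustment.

k_2(20) = 5.026 × 1.37^0.969 / 6.40^1.673 = 5.026 × 1.357 / 22.32 = 0.3055 d⁻¹.
k_2(7.52) = 0.3055 × 1.024^(7.52−20) = 0.3055 × 0.7438 = 0.2272 d⁻¹.

k_2 ≈ 0.227 d⁻¹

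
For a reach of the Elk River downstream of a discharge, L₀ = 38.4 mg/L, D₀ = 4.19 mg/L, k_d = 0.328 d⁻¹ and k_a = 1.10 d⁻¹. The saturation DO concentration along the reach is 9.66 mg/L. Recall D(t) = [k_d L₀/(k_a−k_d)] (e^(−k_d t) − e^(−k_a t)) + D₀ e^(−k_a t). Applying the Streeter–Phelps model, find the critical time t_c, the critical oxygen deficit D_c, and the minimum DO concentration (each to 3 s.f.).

t_c ≈ 1.18 d; D_c ≈ 7.77 mg/L; min DO ≈ 1.89 mg/L

With k_a/k_d = 3.354 and 1 − D₀(k_a−k_d)/(k_d L₀) = 0.7432,
t_c = ln(3.354 × 0.7432) / (1.10 − 0.328) = ln(2.492) / 0.7720 = 0.9132/0.7720 = 1.183 d.
D_c = (k_d/k_a) L₀ e^(−k_d t_c) = (0.328/1.10) × 38.4 × e^(−0.328×1.183) = 0.2982 × 38.4 × 0.6784 = 7.768 mg/L.
Minimum DO = C_s − D_c = 9.66 − 7.768 = 1.892 mg/L.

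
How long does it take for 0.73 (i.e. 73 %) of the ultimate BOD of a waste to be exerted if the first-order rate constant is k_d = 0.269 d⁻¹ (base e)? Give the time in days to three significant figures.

t ≈ 4.87 d

y/L₀ = 1 − e^(−k_d t) = 0.73 ⇒ e^(−k_d t) = 0.270
t = −ln(0.270) / 0.269 = 1.309 / 0.269 = 4.867 d.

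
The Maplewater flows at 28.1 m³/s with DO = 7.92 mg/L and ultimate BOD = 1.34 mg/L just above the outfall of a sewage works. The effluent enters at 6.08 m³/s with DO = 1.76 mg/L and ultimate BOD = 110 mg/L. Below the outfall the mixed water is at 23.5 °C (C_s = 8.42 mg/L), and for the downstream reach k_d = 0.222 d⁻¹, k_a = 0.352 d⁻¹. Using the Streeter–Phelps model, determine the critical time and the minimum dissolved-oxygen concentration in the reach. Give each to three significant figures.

Mixed DO = (28.1×7.92 + 6.08×1.76)/(28.1+6.08) = 233.3/34.18 = 6.824 mg/L.
Mixed L₀ = (28.1×1.34 + 6.08×110)/(34.18) = 706.5/34.18 = 20.67 mg/L.
Initial deficit D₀ = C_s − DO₀ = 8.42 − 6.824 = 1.596 mg/L.
t_c = (1/0.1300) ln[(0.352/0.222)(1 − 1.596×0.1300/(0.222×20.67))] = 7.692 × ln(1.514) = 3.190 d.
D_c = (0.222/0.352) × 20.67 × e^(−0.222×3.190) = 0.6307 × 20.67 × 0.4925 = 6.421 mg/L.
Minimum DO = 8.42 − 6.421 = 1.999 mg/L.

t_c ≈ 3.19 d; minimum DO ≈ 2.00 mg/L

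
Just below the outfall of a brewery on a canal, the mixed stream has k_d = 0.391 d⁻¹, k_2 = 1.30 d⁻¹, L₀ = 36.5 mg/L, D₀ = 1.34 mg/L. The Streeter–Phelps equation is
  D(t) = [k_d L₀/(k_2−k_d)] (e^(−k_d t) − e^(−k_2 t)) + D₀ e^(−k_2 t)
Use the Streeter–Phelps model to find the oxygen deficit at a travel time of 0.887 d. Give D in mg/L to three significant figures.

k_d L₀/(k_2−k_d) = 0.391×36.5/(1.30−0.391) = 14.27/0.9090 = 15.70 mg/L.
e^(−k_d t) = e^(−0.391×0.8870) = 0.7069; e^(−k_2 t) = e^(−1.30×0.8870) = 0.3157.
D = 15.70 × (0.7069 − 0.3157) + 1.34 × 0.3157 = 6.143 + 0.4230 = 6.566 mg/L.

D ≈ 6.57 mg/L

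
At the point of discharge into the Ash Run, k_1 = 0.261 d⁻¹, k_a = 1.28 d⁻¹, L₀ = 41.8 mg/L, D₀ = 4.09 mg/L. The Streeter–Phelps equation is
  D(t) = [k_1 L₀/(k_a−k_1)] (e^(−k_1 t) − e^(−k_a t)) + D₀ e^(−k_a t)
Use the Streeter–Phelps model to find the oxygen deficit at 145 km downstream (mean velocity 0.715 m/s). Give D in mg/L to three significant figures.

D ≈ 5.47 mg/L

Travel time t = x/v = 145 km / (0.715 m/s) = 145000 m / 0.715 m/s = 202800 s = 2.347 d.
k_1 L₀/(k_a−k_1) = 0.261×41.8/(1.28−0.261) = 10.91/1.019 = 10.71 mg/L.
e^(−k_1 t) = e^(−0.261×2.347) = 0.5419; e^(−k_a t) = e^(−1.28×2.347) = 0.04957.
D = 10.71 × (0.5419 − 0.04957) + 4.09 × 0.04957 = 5.271 + 0.2027 = 5.474 mg/L.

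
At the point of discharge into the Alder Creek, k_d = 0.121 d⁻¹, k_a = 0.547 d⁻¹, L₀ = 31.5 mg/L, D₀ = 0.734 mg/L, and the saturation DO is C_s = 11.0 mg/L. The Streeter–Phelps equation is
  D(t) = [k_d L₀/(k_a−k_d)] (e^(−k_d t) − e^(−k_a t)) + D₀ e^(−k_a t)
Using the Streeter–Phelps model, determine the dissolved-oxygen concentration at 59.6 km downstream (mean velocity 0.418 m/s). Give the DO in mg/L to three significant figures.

Travel time t = x/v = 59.6 km / (0.418 m/s) = 59600 m / 0.418 m/s = 142600 s = 1.650 d.
k_d L₀/(k_a−k_d) = 0.121×31.5/(0.547−0.121) = 3.811/0.4260 = 8.947 mg/L.
e^(−k_d t) = e^(−0.121×1.650) = 0.8190; e^(−k_a t) = e^(−0.547×1.650) = 0.4055.
D = 8.947 × (0.8190 − 0.4055) + 0.734 × 0.4055 = 3.700 + 0.2976 = 3.997 mg/L.
DO = C_s − D = 11.0 − 3.997 = 7.003 mg/L.

DO ≈ 7.00 mg/L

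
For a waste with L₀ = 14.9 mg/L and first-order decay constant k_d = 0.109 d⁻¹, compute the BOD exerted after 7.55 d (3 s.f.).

y ≈ 8.36 mg/L

y_t = L₀(1 − e^(−k_d t)) = 14.9 × (1 − e^(−0.109×7.55))
= 14.9 × (1 − 0.4391) = 14.9 × 0.5609 = 8.357 mg/L.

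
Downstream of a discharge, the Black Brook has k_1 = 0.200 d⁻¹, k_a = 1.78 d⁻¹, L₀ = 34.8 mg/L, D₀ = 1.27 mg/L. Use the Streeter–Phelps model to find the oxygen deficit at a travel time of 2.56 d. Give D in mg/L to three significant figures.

k_1 L₀/(k_a−k_1) = 0.200×34.8/(1.78−0.200) = 6.960/1.580 = 4.405 mg/L.
e^(−k_1 t) = e^(−0.200×2.560) = 0.5993; e^(−k_a t) = e^(−1.78×2.560) = 0.01050.
D = 4.405 × (0.5993 − 0.01050) + 1.27 × 0.01050 = 2.594 + 0.01333 = 2.607 mg/L.

D ≈ 2.61 mg/L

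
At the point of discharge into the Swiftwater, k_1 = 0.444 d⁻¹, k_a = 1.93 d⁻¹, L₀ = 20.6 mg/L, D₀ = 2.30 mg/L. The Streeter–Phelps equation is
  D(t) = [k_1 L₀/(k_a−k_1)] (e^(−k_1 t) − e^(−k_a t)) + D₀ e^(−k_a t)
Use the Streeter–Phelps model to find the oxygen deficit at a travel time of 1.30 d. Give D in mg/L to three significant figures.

k_1 L₀/(k_a−k_1) = 0.444×20.6/(1.93−0.444) = 9.146/1.486 = 6.155 mg/L.
e^(−k_1 t) = e^(−0.444×1.300) = 0.5615; e^(−k_a t) = e^(−1.93×1.300) = 0.08135.
D = 6.155 × (0.5615 − 0.08135) + 2.30 × 0.08135 = 2.955 + 0.1871 = 3.142 mg/L.

D ≈ 3.14 mg/L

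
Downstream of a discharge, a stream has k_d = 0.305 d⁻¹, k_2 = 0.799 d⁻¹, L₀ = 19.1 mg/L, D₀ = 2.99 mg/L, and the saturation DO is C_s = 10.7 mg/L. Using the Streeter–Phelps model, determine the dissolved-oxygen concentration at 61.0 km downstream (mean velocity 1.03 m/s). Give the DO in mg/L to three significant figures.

DO ≈ 6.22 mg/L

Travel time t = x/v = 61.0 km / (1.03 m/s) = 61000 m / 1.03 m/s = 59220 s = 0.6855 d.
k_d L₀/(k_2−k_d) = 0.305×19.1/(0.799−0.305) = 5.825/0.4940 = 11.79 mg/L.
e^(−k_d t) = e^(−0.305×0.6855) = 0.8113; e^(−k_2 t) = e^(−0.799×0.6855) = 0.5783.
D = 11.79 × (0.8113 − 0.5783) + 2.99 × 0.5783 = 2.748 + 1.729 = 4.477 mg/L.
DO = C_s − D = 10.7 − 4.477 = 6.223 mg/L.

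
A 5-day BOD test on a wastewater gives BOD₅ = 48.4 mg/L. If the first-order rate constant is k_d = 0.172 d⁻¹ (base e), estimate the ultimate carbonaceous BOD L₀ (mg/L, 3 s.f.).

BOD₅ = L₀(1 − e^(−5k_d)) ⇒ L₀ = BOD₅ / (1 − e^(−5×0.172))
= 48.4 / (1 − 0.4232) = 48.4 / 0.5768 = 83.91 mg/L.

L₀ ≈ 83.9 mg/L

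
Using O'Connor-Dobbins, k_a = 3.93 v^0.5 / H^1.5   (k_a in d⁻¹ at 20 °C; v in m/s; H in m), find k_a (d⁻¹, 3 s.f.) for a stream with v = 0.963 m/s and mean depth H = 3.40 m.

k_a ≈ 0.615 d⁻¹

k_a = 3.93 × 0.963^0.5 / 3.40^1.5 = 3.93 × 0.9813 / 6.269 = 0.6152 d⁻¹.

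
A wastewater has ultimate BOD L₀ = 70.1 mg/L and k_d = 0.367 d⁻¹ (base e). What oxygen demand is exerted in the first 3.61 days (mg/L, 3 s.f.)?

y ≈ 51.5 mg/L

y_t = L₀(1 − e^(−k_d t)) = 70.1 × (1 − e^(−0.367×3.61))
= 70.1 × (1 − 0.2658) = 70.1 × 0.7342 = 51.46 mg/L.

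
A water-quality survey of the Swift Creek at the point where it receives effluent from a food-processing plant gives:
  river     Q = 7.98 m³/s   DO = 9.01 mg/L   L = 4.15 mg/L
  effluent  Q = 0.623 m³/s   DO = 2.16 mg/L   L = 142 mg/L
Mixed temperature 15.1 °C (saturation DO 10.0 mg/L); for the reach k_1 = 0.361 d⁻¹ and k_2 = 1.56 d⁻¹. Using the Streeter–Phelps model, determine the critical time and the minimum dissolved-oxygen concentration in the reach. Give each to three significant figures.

t_c ≈ 0.862 d; minimum DO ≈ 7.60 mg/L

Mixed DO = (7.98×9.01 + 0.623×2.16)/(7.98+0.623) = 73.25/8.603 = 8.514 mg/L.
Mixed L₀ = (7.98×4.15 + 0.623×142)/(8.603) = 121.6/8.603 = 14.13 mg/L.
Initial deficit D₀ = C_s − DO₀ = 10.0 − 8.514 = 1.486 mg/L.
t_c = (1/1.199) ln[(1.56/0.361)(1 − 1.486×1.199/(0.361×14.13))] = 0.8340 × ln(2.812) = 0.8623 d.
D_c = (0.361/1.56) × 14.13 × e^(−0.361×0.8623) = 0.2314 × 14.13 × 0.7325 = 2.396 mg/L.
Minimum DO = 10.0 − 2.396 = 7.604 mg/L.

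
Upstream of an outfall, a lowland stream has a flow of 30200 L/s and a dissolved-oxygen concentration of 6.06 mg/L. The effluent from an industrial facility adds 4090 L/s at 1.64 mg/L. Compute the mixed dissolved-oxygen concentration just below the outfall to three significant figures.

5.53 mg/L

Flow-weighted mixing: C = (Q_r C_r + Q_w C_w)/(Q_r + Q_w)
= (30200×6.06 + 4090×1.64)/(30200 + 4090) = 189700/34290 = 5.533 mg/L.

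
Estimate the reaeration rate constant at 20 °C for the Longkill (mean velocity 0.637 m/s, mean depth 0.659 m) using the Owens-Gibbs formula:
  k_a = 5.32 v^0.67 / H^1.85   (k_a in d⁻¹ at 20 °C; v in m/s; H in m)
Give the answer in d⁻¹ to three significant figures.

k_a ≈ 8.51 d⁻¹

k_a = 5.32 × 0.637^0.67 / 0.659^1.85 = 5.32 × 0.7392 / 0.4623 = 8.506 d⁻¹.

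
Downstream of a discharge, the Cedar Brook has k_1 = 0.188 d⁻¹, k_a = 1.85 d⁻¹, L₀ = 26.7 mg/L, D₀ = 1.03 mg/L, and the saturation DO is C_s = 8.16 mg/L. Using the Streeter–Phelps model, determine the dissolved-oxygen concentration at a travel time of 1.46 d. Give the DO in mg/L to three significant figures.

k_1 L₀/(k_a−k_1) = 0.188×26.7/(1.85−0.188) = 5.020/1.662 = 3.020 mg/L.
e^(−k_1 t) = e^(−0.188×1.460) = 0.7600; e^(−k_a t) = e^(−1.85×1.460) = 0.06714.
D = 3.020 × (0.7600 − 0.06714) + 1.03 × 0.06714 = 2.092 + 0.06915 = 2.162 mg/L.
DO = C_s − D = 8.16 − 2.162 = 5.998 mg/L.

DO ≈ 6.00 mg/L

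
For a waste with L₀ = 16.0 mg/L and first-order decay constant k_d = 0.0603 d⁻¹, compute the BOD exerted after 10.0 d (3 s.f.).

y ≈ 7.25 mg/L

y_t = L₀(1 − e^(−k_d t)) = 16.0 × (1 − e^(−0.0603×10.0))
= 16.0 × (1 − 0.5472) = 16.0 × 0.4528 = 7.245 mg/L.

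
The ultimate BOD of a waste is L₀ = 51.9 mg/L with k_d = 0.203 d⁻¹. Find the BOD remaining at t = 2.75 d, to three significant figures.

L_t = L₀ e^(−k_d t) = 51.9 × e^(−0.203×2.75) = 51.9 × 0.5722 = 29.70 mg/L.

L ≈ 29.7 mg/L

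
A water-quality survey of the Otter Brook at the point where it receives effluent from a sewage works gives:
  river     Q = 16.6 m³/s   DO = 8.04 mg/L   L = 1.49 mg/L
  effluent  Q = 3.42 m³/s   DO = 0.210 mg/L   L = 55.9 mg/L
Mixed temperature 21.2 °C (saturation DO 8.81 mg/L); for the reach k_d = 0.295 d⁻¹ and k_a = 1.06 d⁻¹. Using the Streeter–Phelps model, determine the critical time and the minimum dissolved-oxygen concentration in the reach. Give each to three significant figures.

Mixed DO = (16.6×8.04 + 3.42×0.210)/(16.6+3.42) = 134.2/20.02 = 6.702 mg/L.
Mixed L₀ = (16.6×1.49 + 3.42×55.9)/(20.02) = 215.9/20.02 = 10.78 mg/L.
Initial deficit D₀ = C_s − DO₀ = 8.81 − 6.702 = 2.108 mg/L.
t_c = (1/0.7650) ln[(1.06/0.295)(1 − 2.108×0.7650/(0.295×10.78))] = 1.307 × ln(1.772) = 0.7481 d.
D_c = (0.295/1.06) × 10.78 × e^(−0.295×0.7481) = 0.2783 × 10.78 × 0.8020 = 2.407 mg/L.
Minimum DO = 8.81 − 2.407 = 6.403 mg/L.

t_c ≈ 0.748 d; minimum DO ≈ 6.40 mg/L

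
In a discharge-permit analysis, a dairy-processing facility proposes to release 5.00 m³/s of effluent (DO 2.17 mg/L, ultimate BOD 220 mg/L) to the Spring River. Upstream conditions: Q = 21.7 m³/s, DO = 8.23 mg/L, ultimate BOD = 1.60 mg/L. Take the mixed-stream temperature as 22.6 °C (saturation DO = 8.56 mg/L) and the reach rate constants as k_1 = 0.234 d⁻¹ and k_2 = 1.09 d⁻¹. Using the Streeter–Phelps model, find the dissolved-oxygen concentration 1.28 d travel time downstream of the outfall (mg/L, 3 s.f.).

Mixed DO = (21.7×8.23 + 5.00×2.17)/(21.7+5.00) = 189.4/26.70 = 7.095 mg/L.
Mixed L₀ = (21.7×1.60 + 5.00×220)/(26.70) = 1135/26.70 = 42.50 mg/L.
Initial deficit D₀ = C_s − DO₀ = 8.56 − 7.095 = 1.465 mg/L.
D(1.28) = [0.234×42.50/(1.09−0.234)](e^(−0.234×1.28) − e^(−1.09×1.28)) + 1.465 e^(−1.09×1.28)
= 11.62 × (0.7412 − 0.2478) + 1.465 × 0.2478 = 6.095 mg/L.
DO = 8.56 − 6.095 = 2.465 mg/L.

DO ≈ 2.46 mg/L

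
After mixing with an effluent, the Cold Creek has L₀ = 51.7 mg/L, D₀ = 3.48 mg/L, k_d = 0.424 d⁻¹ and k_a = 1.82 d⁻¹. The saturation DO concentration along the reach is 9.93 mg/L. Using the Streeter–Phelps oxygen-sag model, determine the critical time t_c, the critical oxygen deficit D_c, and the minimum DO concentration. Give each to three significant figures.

At the critical point dD/dt = 0, so k_d L₀ e^(−k_d t) = k_a D. Substituting D(t) from the Streeter–Phelps equation and solving for t gives
t_c = ln[(k_a/k_d)(1 − D₀(k_a−k_d)/(k_d L₀))] / (k_a−k_d).
Here k_a−k_d = 1.396 d⁻¹ and 1 − D₀(k_a−k_d)/(k_d L₀) = 1 − 3.48×1.396/(0.424×51.7) = 0.7784, so
t_c = ln(4.292 × 0.7784) / 1.396 = 1.206 / 1.396 = 0.8641 d.
D_c = (k_d/k_a) L₀ e^(−k_d t_c) = (0.424/1.82) × 51.7 × e^(−0.424×0.8641) = 0.2330 × 51.7 × 0.6932 = 8.350 mg/L.
Minimum DO = C_s − D_c = 9.93 − 8.350 = 1.580 mg/L.

t_c ≈ 0.864 d; D_c ≈ 8.35 mg/L; min DO ≈ 1.58 mg/L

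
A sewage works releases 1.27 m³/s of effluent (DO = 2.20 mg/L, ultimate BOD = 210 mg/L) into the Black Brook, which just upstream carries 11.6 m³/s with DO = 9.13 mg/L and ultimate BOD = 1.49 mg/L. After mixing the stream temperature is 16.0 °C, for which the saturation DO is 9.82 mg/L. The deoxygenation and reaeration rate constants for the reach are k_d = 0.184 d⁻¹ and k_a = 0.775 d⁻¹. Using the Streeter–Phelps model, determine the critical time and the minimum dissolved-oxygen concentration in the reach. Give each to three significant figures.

Mixed DO = (11.6×9.13 + 1.27×2.20)/(11.6+1.27) = 108.7/12.87 = 8.446 mg/L.
Mixed L₀ = (11.6×1.49 + 1.27×210)/(12.87) = 284.0/12.87 = 22.07 mg/L.
Initial deficit D₀ = C_s − DO₀ = 9.82 − 8.446 = 1.374 mg/L.
t_c = (1/0.5910) ln[(0.775/0.184)(1 − 1.374×0.5910/(0.184×22.07))] = 1.692 × ln(3.370) = 2.056 d.
D_c = (0.184/0.775) × 22.07 × e^(−0.184×2.056) = 0.2374 × 22.07 × 0.6851 = 3.589 mg/L.
Minimum DO = 9.82 − 3.589 = 6.231 mg/L.

t_c ≈ 2.06 d; minimum DO ≈ 6.23 mg/L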